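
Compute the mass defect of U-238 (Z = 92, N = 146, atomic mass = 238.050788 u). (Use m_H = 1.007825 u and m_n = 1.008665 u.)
Δm = Z·m_H + N·m_n − M = 1.934 u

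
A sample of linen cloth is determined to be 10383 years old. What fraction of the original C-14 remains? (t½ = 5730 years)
N/N₀ = (1/2)^(t/t½) = 0.2848 = 28.5%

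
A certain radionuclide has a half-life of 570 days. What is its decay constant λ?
λ = ln(2)/t½ = 0.001216 day⁻¹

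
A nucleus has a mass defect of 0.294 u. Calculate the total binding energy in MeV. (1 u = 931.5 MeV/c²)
B.E. = Δm × 931.5 = 273.9 MeV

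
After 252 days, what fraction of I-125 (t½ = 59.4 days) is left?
N/N₀ = (1/2)^(t/t½) = 0.05283 = 5.28%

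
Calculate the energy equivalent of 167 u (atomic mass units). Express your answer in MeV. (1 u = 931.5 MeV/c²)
E = mc² = 1.556e5 MeV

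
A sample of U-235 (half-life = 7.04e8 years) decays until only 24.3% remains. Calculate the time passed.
t = t½ × log₂(N₀/N) = 1.437e9 years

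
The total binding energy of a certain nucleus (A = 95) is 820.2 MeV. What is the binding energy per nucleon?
B.E./A = 820.2/95 = 8.634 MeV/nucleon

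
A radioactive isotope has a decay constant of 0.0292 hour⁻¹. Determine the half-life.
t½ = ln(2)/λ = 23.74 hours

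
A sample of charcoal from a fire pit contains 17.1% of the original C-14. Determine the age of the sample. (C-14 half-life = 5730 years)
Age = t½ × log₂(1/ratio) = 14600 years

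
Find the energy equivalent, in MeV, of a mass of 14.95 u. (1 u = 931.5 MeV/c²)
E = mc² = 13930 MeV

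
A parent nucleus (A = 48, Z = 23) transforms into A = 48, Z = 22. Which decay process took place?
ΔA = 0, ΔZ = -1 ⇒ beta-plus decay (β⁺) or electron capture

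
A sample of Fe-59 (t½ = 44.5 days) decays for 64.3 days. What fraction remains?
N/N₀ = (1/2)^(t/t½) = 0.3673 = 36.7%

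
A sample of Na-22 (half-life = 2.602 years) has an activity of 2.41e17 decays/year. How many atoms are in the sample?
N = A/λ = 9.047e17 atoms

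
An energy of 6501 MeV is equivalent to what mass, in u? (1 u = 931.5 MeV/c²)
m = E/c² = 6.979 u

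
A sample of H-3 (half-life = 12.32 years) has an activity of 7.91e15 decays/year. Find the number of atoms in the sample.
N = A/λ = 1.406e17 atoms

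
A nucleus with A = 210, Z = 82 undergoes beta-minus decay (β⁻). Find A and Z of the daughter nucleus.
Daughter: A = 210, Z = 83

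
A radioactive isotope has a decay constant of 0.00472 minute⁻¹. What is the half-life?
t½ = ln(2)/λ = 146.9 minutes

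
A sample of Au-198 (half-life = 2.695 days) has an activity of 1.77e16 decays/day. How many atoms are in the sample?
N = A/λ = 6.882e16 atoms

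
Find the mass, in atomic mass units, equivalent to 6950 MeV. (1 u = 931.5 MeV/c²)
m = E/c² = 7.461 u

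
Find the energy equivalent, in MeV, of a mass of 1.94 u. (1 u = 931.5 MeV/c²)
E = mc² = 1807 MeV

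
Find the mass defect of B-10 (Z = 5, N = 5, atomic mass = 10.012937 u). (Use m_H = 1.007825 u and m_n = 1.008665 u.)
Δm = Z·m_H + N·m_n − M = 0.06951 u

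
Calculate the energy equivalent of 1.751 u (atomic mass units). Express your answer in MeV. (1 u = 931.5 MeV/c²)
E = mc² = 1631 MeV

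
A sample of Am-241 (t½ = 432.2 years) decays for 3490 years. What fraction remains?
N/N₀ = (1/2)^(t/t½) = 0.003708 = 0.371%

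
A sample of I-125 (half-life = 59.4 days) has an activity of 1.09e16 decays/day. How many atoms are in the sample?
N = A/λ = 9.341e17 atoms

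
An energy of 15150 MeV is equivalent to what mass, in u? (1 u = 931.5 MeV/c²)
m = E/c² = 16.26 u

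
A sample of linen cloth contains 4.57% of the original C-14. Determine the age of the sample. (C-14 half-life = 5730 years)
Age = t½ × log₂(1/ratio) = 25510 years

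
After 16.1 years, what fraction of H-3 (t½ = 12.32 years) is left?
N/N₀ = (1/2)^(t/t½) = 0.4042 = 40.4%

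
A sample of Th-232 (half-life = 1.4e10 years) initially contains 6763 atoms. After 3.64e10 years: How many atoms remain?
N = N₀(1/2)^(t/t½) = 1115 atoms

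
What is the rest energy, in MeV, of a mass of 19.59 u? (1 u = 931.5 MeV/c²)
E = mc² = 18250 MeV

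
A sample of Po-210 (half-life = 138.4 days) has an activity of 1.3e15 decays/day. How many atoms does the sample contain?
N = A/λ = 2.596e17 atoms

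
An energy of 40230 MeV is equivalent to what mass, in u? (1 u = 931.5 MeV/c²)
m = E/c² = 43.19 u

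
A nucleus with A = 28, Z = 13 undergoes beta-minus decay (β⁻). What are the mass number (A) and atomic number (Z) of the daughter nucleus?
Daughter: A = 28, Z = 14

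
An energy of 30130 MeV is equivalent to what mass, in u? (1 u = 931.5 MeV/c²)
m = E/c² = 32.35 u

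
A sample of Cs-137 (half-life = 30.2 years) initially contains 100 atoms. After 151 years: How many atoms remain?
N = N₀(1/2)^(t/t½) = 3.125 atoms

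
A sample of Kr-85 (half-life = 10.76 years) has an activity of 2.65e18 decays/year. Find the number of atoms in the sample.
N = A/λ = 4.114e19 atoms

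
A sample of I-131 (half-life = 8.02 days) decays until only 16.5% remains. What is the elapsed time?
t = t½ × log₂(N₀/N) = 20.85 days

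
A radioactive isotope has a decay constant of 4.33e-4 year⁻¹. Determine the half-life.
t½ = ln(2)/λ = 1601 years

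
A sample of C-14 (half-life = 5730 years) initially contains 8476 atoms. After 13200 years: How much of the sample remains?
N = N₀(1/2)^(t/t½) = 1717 atoms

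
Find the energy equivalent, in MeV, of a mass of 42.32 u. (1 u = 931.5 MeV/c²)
E = mc² = 39420 MeV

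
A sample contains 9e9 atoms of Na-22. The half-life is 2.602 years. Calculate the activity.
A = λN = 2.398e9 decays/year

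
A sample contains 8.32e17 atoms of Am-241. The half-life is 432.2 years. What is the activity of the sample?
A = λN = 1.334e15 decays/year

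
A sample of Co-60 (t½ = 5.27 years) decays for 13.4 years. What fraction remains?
N/N₀ = (1/2)^(t/t½) = 0.1716 = 17.2%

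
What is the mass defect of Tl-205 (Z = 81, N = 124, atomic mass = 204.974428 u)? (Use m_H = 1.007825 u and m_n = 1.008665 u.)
Δm = Z·m_H + N·m_n − M = 1.734 u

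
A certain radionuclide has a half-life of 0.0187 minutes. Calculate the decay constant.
λ = ln(2)/t½ = 37.07 minute⁻¹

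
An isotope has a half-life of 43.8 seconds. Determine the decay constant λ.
λ = ln(2)/t½ = 0.01583 second⁻¹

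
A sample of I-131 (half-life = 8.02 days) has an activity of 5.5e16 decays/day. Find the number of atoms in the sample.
N = A/λ = 6.364e17 atoms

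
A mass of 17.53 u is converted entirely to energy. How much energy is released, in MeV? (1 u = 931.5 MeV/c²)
E = mc² = 16330 MeV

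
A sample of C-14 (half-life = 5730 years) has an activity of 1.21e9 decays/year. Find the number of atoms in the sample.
N = A/λ = 1e13 atoms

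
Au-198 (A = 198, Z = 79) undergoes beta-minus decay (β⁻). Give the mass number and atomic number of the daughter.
Daughter: A = 198, Z = 80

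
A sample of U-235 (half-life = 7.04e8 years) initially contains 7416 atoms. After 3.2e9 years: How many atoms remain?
N = N₀(1/2)^(t/t½) = 317.6 atoms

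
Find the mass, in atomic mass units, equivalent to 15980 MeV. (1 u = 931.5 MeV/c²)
m = E/c² = 17.16 u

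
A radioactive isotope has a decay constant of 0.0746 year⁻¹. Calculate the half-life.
t½ = ln(2)/λ = 9.292 years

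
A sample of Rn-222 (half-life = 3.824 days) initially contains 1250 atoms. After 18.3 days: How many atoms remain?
N = N₀(1/2)^(t/t½) = 45.32 atoms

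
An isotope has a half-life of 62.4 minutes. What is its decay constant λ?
λ = ln(2)/t½ = 0.01111 minute⁻¹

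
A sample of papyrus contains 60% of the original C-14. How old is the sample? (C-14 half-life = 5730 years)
Age = t½ × log₂(1/ratio) = 4223 years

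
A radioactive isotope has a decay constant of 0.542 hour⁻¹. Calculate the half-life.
t½ = ln(2)/λ = 1.279 hours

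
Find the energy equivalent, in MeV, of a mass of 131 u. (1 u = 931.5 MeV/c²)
E = mc² = 1.22e5 MeV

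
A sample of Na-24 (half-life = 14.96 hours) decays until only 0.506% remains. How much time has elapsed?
t = t½ × log₂(N₀/N) = 114.1 hours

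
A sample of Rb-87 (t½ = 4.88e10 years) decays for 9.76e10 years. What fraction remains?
N/N₀ = (1/2)^(t/t½) = 0.25 = 25%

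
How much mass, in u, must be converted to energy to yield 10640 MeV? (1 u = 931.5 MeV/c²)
m = E/c² = 11.42 u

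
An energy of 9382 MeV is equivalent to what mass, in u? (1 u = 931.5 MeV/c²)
m = E/c² = 10.07 u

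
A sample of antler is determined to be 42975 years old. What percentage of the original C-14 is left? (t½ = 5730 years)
N/N₀ = (1/2)^(t/t½) = 0.005524 = 0.552%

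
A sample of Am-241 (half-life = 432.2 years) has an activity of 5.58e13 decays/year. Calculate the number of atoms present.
N = A/λ = 3.479e16 atoms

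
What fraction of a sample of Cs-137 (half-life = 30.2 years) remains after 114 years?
N/N₀ = (1/2)^(t/t½) = 0.07306 = 7.31%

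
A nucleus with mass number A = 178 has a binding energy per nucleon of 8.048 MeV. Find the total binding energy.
B.E. = 8.048 × 178 = 1433 MeV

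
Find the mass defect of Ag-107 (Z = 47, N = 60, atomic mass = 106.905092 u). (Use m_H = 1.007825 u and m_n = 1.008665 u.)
Δm = Z·m_H + N·m_n − M = 0.9826 u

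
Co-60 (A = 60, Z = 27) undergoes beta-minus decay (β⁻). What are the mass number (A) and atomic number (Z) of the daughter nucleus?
Daughter: A = 60, Z = 28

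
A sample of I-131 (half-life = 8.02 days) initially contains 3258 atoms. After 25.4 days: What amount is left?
N = N₀(1/2)^(t/t½) = 362.7 atoms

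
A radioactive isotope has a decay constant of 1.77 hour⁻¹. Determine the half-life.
t½ = ln(2)/λ = 0.3916 hours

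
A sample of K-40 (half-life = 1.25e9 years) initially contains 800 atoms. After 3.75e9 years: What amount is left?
N = N₀(1/2)^(t/t½) = 100 atoms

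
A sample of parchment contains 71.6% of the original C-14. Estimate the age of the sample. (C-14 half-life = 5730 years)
Age = t½ × log₂(1/ratio) = 2762 years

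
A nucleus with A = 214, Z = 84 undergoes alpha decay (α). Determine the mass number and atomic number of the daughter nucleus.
Daughter: A = 210, Z = 82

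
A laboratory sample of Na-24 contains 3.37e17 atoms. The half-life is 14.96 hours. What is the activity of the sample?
A = λN = 1.561e16 decays/hour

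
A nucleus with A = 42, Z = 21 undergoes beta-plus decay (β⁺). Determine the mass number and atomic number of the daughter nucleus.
Daughter: A = 42, Z = 20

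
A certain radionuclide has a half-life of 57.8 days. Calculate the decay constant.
λ = ln(2)/t½ = 0.01199 day⁻¹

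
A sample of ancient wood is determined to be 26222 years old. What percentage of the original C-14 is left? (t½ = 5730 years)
N/N₀ = (1/2)^(t/t½) = 0.04192 = 4.19%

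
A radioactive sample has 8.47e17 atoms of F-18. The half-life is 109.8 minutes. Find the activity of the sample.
A = λN = 5.347e15 decays/minute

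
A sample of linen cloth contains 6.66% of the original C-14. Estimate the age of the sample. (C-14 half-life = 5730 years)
Age = t½ × log₂(1/ratio) = 22390 years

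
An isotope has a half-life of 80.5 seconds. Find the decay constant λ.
λ = ln(2)/t½ = 0.008611 second⁻¹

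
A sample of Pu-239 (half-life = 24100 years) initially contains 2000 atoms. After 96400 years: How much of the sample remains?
N = N₀(1/2)^(t/t½) = 125 atoms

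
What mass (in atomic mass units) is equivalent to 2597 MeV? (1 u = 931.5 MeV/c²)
m = E/c² = 2.788 u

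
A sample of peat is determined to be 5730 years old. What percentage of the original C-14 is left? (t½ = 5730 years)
N/N₀ = (1/2)^(t/t½) = 0.5 = 50%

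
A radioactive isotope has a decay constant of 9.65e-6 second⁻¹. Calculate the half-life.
t½ = ln(2)/λ = 71830 seconds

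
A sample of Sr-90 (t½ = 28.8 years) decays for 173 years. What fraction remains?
N/N₀ = (1/2)^(t/t½) = 0.01555 = 1.55%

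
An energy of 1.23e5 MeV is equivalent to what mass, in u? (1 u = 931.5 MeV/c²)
m = E/c² = 132 u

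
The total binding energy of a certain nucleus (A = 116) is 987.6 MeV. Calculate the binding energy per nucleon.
B.E./A = 987.6/116 = 8.514 MeV/nucleon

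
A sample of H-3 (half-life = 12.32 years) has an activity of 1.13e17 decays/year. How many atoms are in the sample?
N = A/λ = 2.008e18 atoms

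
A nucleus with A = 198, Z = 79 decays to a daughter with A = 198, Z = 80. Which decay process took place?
ΔA = 0, ΔZ = +1 ⇒ beta-minus decay (β⁻)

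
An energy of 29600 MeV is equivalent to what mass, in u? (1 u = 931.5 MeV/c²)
m = E/c² = 31.78 u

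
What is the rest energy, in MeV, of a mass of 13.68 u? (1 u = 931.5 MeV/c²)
E = mc² = 12740 MeV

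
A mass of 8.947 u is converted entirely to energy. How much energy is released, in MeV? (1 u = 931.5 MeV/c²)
E = mc² = 8334 MeV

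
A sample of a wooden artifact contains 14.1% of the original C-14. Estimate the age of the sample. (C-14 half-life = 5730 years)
Age = t½ × log₂(1/ratio) = 16190 years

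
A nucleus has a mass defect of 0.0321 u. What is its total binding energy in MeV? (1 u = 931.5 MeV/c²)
B.E. = Δm × 931.5 = 29.9 MeV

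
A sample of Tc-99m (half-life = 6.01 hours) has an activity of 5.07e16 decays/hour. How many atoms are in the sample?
N = A/λ = 4.396e17 atoms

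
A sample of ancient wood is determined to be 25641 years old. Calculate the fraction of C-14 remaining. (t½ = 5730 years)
N/N₀ = (1/2)^(t/t½) = 0.04497 = 4.5%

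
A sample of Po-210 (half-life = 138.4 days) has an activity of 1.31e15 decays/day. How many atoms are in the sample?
N = A/λ = 2.616e17 atoms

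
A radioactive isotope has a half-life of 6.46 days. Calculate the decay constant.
λ = ln(2)/t½ = 0.1073 day⁻¹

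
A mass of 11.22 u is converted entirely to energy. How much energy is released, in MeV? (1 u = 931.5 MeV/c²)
E = mc² = 10450 MeV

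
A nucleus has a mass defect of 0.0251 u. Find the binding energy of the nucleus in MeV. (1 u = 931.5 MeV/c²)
B.E. = Δm × 931.5 = 23.38 MeV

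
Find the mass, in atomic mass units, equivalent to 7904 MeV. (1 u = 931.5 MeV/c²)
m = E/c² = 8.485 u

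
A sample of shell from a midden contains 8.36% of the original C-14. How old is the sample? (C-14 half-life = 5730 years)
Age = t½ × log₂(1/ratio) = 20520 years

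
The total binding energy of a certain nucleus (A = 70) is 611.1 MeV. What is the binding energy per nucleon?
B.E./A = 611.1/70 = 8.73 MeV/nucleon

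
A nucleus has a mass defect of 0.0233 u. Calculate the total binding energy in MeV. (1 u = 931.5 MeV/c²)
B.E. = Δm × 931.5 = 21.7 MeV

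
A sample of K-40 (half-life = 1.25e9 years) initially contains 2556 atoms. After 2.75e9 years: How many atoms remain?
N = N₀(1/2)^(t/t½) = 556.3 atoms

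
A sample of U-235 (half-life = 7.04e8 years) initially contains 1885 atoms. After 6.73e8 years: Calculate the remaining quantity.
N = N₀(1/2)^(t/t½) = 971.7 atoms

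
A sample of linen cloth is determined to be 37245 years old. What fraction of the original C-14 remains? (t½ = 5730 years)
N/N₀ = (1/2)^(t/t½) = 0.01105 = 1.1%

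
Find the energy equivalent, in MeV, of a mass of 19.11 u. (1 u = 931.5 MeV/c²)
E = mc² = 17800 MeV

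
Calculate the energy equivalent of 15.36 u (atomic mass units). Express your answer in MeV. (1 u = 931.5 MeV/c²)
E = mc² = 14310 MeV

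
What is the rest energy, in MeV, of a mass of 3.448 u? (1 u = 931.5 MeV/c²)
E = mc² = 3212 MeV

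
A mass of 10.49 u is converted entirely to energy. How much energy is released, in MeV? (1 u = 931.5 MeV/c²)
E = mc² = 9771 MeV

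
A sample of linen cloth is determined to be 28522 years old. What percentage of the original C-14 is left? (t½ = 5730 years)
N/N₀ = (1/2)^(t/t½) = 0.03174 = 3.17%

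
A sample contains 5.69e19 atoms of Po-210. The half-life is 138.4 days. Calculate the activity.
A = λN = 2.85e17 decays/day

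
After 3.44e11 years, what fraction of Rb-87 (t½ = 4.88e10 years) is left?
N/N₀ = (1/2)^(t/t½) = 0.007551 = 0.755%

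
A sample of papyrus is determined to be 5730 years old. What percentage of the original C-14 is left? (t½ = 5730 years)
N/N₀ = (1/2)^(t/t½) = 0.5 = 50%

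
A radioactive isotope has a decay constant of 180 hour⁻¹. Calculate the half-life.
t½ = ln(2)/λ = 0.003851 hours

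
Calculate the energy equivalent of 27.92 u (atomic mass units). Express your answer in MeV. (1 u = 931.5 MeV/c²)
E = mc² = 26010 MeV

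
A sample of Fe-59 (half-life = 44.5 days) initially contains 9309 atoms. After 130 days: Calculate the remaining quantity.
N = N₀(1/2)^(t/t½) = 1229 atoms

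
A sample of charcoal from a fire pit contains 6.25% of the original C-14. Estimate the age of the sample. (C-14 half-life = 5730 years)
Age = t½ × log₂(1/ratio) = 22920 years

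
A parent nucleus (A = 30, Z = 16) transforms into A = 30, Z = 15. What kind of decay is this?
ΔA = 0, ΔZ = -1 ⇒ beta-plus decay (β⁺) or electron capture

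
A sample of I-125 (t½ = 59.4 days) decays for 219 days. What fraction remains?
N/N₀ = (1/2)^(t/t½) = 0.07765 = 7.77%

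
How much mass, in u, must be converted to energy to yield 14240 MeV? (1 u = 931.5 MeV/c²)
m = E/c² = 15.29 u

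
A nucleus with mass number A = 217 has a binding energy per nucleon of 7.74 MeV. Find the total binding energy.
B.E. = 7.74 × 217 = 1680 MeV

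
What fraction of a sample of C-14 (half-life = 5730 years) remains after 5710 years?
N/N₀ = (1/2)^(t/t½) = 0.5012 = 50.1%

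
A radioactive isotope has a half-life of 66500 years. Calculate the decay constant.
λ = ln(2)/t½ = 1.042e-5 year⁻¹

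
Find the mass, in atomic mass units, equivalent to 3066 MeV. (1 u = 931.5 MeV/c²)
m = E/c² = 3.291 u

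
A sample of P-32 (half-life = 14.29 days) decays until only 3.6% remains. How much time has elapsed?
t = t½ × log₂(N₀/N) = 68.53 days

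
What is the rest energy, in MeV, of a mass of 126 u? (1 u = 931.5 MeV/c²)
E = mc² = 1.174e5 MeV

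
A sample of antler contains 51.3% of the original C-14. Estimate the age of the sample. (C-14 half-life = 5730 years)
Age = t½ × log₂(1/ratio) = 5518 years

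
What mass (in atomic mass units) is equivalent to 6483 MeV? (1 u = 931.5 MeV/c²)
m = E/c² = 6.96 u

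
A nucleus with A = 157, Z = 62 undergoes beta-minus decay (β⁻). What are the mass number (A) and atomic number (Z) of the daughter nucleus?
Daughter: A = 157, Z = 63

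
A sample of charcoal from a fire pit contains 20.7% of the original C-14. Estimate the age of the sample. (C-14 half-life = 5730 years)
Age = t½ × log₂(1/ratio) = 13020 years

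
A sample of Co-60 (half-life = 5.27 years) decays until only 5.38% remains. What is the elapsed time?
t = t½ × log₂(N₀/N) = 22.22 years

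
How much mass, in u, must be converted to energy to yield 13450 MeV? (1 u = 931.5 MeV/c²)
m = E/c² = 14.44 u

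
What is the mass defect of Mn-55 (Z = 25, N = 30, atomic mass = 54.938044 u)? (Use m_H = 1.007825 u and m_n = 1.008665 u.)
Δm = Z·m_H + N·m_n − M = 0.5175 u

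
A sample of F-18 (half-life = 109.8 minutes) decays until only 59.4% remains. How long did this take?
t = t½ × log₂(N₀/N) = 82.51 minutes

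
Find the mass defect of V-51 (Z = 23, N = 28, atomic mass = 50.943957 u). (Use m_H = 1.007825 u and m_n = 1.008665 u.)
Δm = Z·m_H + N·m_n − M = 0.4786 u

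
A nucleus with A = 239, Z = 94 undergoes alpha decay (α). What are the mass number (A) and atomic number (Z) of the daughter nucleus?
Daughter: A = 235, Z = 92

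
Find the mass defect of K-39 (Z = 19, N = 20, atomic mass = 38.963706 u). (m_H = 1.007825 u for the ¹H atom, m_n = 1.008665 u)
Δm = Z·m_H + N·m_n − M = 0.3583 u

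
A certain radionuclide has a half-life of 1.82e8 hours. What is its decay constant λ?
λ = ln(2)/t½ = 3.809e-9 hour⁻¹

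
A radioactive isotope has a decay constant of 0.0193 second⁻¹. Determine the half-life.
t½ = ln(2)/λ = 35.91 seconds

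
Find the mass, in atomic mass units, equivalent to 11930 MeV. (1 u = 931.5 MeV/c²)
m = E/c² = 12.81 u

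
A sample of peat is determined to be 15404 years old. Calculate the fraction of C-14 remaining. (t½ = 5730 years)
N/N₀ = (1/2)^(t/t½) = 0.1551 = 15.5%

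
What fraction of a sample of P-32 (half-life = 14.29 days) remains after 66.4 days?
N/N₀ = (1/2)^(t/t½) = 0.03992 = 3.99%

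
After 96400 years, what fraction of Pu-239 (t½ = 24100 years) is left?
N/N₀ = (1/2)^(t/t½) = 0.0625 = 6.25%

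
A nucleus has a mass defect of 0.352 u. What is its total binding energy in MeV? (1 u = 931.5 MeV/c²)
B.E. = Δm × 931.5 = 327.9 MeV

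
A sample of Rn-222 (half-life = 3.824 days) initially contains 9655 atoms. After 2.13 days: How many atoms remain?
N = N₀(1/2)^(t/t½) = 6563 atoms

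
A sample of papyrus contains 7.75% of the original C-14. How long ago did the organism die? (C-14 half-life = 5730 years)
Age = t½ × log₂(1/ratio) = 21140 years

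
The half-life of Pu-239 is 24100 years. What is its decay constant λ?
λ = ln(2)/t½ = 2.876e-5 year⁻¹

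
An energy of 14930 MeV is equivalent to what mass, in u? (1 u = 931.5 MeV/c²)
m = E/c² = 16.03 u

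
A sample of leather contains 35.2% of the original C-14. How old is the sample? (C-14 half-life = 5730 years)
Age = t½ × log₂(1/ratio) = 8631 years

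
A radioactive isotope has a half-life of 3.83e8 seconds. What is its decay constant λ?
λ = ln(2)/t½ = 1.81e-9 second⁻¹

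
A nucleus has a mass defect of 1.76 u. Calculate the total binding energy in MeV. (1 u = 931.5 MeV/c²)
B.E. = Δm × 931.5 = 1639 MeV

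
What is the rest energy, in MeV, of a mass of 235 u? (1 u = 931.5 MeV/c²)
E = mc² = 2.189e5 MeV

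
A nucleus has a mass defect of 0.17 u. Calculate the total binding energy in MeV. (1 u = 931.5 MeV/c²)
B.E. = Δm × 931.5 = 158.4 MeV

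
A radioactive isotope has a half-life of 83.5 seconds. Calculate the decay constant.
λ = ln(2)/t½ = 0.008301 second⁻¹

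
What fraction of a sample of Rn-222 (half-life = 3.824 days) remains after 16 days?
N/N₀ = (1/2)^(t/t½) = 0.05501 = 5.5%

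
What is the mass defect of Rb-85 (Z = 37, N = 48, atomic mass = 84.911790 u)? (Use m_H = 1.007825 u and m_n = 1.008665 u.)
Δm = Z·m_H + N·m_n − M = 0.7937 u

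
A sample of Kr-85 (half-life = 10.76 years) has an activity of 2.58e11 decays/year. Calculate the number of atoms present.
N = A/λ = 4.005e12 atoms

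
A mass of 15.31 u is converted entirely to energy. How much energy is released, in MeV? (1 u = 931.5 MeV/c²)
E = mc² = 14260 MeV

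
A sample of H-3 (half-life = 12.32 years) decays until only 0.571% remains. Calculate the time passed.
t = t½ × log₂(N₀/N) = 91.81 years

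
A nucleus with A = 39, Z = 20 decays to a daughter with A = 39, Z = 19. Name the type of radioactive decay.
ΔA = 0, ΔZ = -1 ⇒ beta-plus decay (β⁺) or electron capture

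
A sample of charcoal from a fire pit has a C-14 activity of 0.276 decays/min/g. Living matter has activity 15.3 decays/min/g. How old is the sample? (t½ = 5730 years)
Age = t½ × log₂(A₀/A) = 33190 years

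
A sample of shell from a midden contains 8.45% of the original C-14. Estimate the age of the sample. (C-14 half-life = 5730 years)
Age = t½ × log₂(1/ratio) = 20430 years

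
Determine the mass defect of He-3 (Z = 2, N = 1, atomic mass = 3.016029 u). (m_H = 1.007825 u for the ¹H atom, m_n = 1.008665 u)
Δm = Z·m_H + N·m_n − M = 0.008286 u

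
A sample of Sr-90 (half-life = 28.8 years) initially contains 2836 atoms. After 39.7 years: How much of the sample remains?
N = N₀(1/2)^(t/t½) = 1091 atoms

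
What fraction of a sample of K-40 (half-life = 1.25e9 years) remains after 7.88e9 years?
N/N₀ = (1/2)^(t/t½) = 0.01266 = 1.27%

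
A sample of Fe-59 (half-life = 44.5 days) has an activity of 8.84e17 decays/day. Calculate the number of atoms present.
N = A/λ = 5.675e19 atoms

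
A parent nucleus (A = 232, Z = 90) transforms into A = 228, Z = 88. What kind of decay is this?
ΔA = -4, ΔZ = -2 ⇒ alpha decay (α)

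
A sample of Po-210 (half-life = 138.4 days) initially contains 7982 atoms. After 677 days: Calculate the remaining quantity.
N = N₀(1/2)^(t/t½) = 268.9 atoms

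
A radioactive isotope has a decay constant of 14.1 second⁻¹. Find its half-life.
t½ = ln(2)/λ = 0.04916 seconds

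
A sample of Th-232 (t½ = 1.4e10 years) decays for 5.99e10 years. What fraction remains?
N/N₀ = (1/2)^(t/t½) = 0.05153 = 5.15%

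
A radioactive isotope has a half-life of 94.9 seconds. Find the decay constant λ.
λ = ln(2)/t½ = 0.007304 second⁻¹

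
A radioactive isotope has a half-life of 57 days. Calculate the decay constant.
λ = ln(2)/t½ = 0.01216 day⁻¹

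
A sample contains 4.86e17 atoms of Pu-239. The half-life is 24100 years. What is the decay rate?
A = λN = 1.398e13 decays/year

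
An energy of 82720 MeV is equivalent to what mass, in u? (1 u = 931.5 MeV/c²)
m = E/c² = 88.8 u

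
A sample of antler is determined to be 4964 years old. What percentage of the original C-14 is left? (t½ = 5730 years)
N/N₀ = (1/2)^(t/t½) = 0.5485 = 54.9%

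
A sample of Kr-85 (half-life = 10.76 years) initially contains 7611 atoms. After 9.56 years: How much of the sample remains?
N = N₀(1/2)^(t/t½) = 4111 atoms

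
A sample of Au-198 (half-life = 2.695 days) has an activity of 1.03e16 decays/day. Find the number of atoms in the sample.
N = A/λ = 4.005e16 atoms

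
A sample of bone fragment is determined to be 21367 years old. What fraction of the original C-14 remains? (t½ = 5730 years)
N/N₀ = (1/2)^(t/t½) = 0.07542 = 7.54%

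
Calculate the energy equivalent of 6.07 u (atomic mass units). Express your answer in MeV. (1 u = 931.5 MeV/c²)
E = mc² = 5654 MeV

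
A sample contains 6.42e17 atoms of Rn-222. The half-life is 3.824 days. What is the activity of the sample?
A = λN = 1.164e17 decays/day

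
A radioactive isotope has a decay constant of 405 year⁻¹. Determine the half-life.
t½ = ln(2)/λ = 0.001711 years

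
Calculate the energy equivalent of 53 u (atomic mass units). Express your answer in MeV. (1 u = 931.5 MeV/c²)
E = mc² = 49370 MeV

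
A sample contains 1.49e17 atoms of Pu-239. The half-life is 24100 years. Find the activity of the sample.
A = λN = 4.285e12 decays/year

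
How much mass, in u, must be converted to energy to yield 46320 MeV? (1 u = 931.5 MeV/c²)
m = E/c² = 49.73 u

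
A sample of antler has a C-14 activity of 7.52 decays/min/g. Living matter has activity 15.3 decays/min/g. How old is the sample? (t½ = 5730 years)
Age = t½ × log₂(A₀/A) = 5872 years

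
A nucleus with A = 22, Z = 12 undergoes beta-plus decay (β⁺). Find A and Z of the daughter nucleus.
Daughter: A = 22, Z = 11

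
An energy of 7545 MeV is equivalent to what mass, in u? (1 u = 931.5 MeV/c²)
m = E/c² = 8.1 u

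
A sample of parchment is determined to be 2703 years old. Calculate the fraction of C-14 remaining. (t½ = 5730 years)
N/N₀ = (1/2)^(t/t½) = 0.7211 = 72.1%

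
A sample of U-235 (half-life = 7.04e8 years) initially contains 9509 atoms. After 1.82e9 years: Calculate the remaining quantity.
N = N₀(1/2)^(t/t½) = 1585 atoms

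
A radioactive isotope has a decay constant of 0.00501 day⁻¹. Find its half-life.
t½ = ln(2)/λ = 138.4 days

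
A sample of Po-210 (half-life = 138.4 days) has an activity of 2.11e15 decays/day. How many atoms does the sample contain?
N = A/λ = 4.213e17 atoms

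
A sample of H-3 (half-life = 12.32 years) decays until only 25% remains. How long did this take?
t = t½ × log₂(N₀/N) = 24.64 years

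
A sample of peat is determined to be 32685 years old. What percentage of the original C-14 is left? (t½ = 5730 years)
N/N₀ = (1/2)^(t/t½) = 0.01918 = 1.92%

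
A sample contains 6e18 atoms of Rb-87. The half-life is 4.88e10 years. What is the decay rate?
A = λN = 8.522e7 decays/year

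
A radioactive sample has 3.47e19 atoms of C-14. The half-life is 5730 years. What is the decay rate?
A = λN = 4.198e15 decays/year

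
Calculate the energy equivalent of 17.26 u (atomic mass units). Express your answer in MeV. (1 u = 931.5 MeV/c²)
E = mc² = 16080 MeV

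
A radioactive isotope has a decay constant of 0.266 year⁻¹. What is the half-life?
t½ = ln(2)/λ = 2.606 years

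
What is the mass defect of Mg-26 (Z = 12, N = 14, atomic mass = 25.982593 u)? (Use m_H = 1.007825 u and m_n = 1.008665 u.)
Δm = Z·m_H + N·m_n − M = 0.2326 u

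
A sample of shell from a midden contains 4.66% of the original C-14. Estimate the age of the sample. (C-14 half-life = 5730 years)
Age = t½ × log₂(1/ratio) = 25350 years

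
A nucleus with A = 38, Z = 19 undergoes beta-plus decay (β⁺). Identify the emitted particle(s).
β⁺: positron (e⁺) + neutrino (νₑ)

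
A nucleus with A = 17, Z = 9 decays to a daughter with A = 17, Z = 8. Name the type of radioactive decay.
ΔA = 0, ΔZ = -1 ⇒ beta-plus decay (β⁺) or electron capture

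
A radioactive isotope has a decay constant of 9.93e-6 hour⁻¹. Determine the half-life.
t½ = ln(2)/λ = 69800 hours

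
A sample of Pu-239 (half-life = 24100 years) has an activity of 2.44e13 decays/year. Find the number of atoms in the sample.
N = A/λ = 8.484e17 atoms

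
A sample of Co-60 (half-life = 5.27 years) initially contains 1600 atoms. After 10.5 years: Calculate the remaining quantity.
N = N₀(1/2)^(t/t½) = 402.1 atoms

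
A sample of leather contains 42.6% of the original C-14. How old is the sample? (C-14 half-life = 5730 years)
Age = t½ × log₂(1/ratio) = 7054 years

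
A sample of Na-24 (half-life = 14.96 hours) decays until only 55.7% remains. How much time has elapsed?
t = t½ × log₂(N₀/N) = 12.63 hours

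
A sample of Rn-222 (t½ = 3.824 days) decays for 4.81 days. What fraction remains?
N/N₀ = (1/2)^(t/t½) = 0.4182 = 41.8%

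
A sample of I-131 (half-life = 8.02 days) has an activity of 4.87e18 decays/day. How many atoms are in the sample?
N = A/λ = 5.635e19 atoms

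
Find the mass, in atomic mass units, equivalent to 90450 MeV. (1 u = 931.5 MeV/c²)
m = E/c² = 97.1 u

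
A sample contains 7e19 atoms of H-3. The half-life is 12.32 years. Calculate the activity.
A = λN = 3.938e18 decays/year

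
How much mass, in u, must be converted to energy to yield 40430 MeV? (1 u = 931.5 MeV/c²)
m = E/c² = 43.4 u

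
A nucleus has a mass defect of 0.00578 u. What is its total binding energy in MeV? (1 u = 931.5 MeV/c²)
B.E. = Δm × 931.5 = 5.384 MeV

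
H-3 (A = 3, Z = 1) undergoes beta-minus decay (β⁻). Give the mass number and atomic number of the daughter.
Daughter: A = 3, Z = 2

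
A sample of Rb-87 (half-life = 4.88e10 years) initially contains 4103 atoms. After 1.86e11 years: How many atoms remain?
N = N₀(1/2)^(t/t½) = 292.2 atoms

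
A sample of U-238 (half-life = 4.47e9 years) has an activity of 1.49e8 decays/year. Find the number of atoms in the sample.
N = A/λ = 9.609e17 atoms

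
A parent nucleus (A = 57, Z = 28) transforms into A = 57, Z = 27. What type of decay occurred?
ΔA = 0, ΔZ = -1 ⇒ beta-plus decay (β⁺) or electron capture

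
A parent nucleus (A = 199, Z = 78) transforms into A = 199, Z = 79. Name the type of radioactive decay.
ΔA = 0, ΔZ = +1 ⇒ beta-minus decay (β⁻)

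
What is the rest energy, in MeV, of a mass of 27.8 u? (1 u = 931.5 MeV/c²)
E = mc² = 25900 MeV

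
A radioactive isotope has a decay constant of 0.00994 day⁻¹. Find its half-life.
t½ = ln(2)/λ = 69.73 days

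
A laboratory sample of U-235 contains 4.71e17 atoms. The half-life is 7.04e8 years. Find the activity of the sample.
A = λN = 4.637e8 decays/year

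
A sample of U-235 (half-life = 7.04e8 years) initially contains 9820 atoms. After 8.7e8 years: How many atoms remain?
N = N₀(1/2)^(t/t½) = 4170 atoms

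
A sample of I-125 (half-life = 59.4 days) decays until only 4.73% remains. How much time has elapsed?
t = t½ × log₂(N₀/N) = 261.5 days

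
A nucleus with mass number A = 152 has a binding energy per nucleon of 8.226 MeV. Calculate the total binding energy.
B.E. = 8.226 × 152 = 1250 MeV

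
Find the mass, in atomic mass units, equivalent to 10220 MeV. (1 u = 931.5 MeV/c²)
m = E/c² = 10.97 u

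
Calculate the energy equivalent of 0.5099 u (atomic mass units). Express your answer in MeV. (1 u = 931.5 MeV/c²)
E = mc² = 475 MeV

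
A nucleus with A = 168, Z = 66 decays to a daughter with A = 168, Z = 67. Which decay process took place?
ΔA = 0, ΔZ = +1 ⇒ beta-minus decay (β⁻)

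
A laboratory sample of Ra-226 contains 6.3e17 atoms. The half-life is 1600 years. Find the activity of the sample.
A = λN = 2.729e14 decays/year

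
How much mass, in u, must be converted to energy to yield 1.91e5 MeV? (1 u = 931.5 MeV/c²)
m = E/c² = 205 u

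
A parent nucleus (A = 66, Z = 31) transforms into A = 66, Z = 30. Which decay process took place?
ΔA = 0, ΔZ = -1 ⇒ beta-plus decay (β⁺) or electron capture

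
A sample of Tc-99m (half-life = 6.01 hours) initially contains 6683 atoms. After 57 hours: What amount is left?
N = N₀(1/2)^(t/t½) = 9.331 atoms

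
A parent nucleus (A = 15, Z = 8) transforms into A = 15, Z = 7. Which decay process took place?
ΔA = 0, ΔZ = -1 ⇒ beta-plus decay (β⁺) or electron capture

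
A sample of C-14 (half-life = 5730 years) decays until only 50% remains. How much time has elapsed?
t = t½ × log₂(N₀/N) = 5730 years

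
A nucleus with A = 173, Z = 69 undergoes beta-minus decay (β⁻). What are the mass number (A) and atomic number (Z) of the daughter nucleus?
Daughter: A = 173, Z = 70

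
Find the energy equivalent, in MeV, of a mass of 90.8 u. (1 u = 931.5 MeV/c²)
E = mc² = 84580 MeV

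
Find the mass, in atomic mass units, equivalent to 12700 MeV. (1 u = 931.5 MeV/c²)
m = E/c² = 13.63 u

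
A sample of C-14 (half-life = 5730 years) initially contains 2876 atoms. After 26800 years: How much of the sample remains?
N = N₀(1/2)^(t/t½) = 112.4 atoms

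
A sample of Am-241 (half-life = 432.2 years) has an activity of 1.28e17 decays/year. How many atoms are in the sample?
N = A/λ = 7.981e19 atoms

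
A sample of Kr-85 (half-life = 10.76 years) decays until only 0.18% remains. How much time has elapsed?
t = t½ × log₂(N₀/N) = 98.11 years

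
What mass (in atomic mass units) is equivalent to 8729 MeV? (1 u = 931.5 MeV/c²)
m = E/c² = 9.371 u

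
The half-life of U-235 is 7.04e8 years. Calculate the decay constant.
λ = ln(2)/t½ = 9.846e-10 year⁻¹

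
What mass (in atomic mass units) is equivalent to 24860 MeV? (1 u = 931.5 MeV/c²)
m = E/c² = 26.69 u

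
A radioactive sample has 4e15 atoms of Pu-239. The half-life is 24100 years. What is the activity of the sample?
A = λN = 1.15e11 decays/year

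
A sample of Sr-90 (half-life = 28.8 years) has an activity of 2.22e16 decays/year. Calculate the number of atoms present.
N = A/λ = 9.224e17 atoms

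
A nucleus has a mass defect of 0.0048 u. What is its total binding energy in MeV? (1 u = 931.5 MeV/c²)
B.E. = Δm × 931.5 = 4.471 MeV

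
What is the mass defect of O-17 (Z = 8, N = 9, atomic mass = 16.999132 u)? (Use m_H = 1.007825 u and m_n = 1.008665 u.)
Δm = Z·m_H + N·m_n − M = 0.1415 u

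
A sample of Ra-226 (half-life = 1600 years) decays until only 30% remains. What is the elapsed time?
t = t½ × log₂(N₀/N) = 2779 years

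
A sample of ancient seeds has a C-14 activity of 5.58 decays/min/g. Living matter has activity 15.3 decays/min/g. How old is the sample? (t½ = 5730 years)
Age = t½ × log₂(A₀/A) = 8338 years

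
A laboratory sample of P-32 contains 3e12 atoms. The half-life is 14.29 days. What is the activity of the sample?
A = λN = 1.455e11 decays/day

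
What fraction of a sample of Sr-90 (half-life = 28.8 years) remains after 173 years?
N/N₀ = (1/2)^(t/t½) = 0.01555 = 1.55%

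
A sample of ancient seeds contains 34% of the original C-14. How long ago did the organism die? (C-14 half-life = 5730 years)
Age = t½ × log₂(1/ratio) = 8918 years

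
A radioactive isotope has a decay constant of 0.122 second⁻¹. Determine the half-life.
t½ = ln(2)/λ = 5.682 seconds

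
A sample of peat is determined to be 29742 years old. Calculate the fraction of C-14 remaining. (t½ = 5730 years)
N/N₀ = (1/2)^(t/t½) = 0.02738 = 2.74%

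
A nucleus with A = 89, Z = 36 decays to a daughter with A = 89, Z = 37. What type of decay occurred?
ΔA = 0, ΔZ = +1 ⇒ beta-minus decay (β⁻)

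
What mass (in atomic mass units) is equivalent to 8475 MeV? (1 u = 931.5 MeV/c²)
m = E/c² = 9.098 u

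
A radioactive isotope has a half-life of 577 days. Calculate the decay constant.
λ = ln(2)/t½ = 0.001201 day⁻¹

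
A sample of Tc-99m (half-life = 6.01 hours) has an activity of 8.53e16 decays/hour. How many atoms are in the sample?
N = A/λ = 7.396e17 atoms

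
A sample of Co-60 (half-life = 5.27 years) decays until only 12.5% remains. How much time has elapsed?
t = t½ × log₂(N₀/N) = 15.81 years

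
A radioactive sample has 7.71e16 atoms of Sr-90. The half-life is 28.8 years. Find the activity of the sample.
A = λN = 1.856e15 decays/year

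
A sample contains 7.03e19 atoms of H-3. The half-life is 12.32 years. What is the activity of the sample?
A = λN = 3.955e18 decays/year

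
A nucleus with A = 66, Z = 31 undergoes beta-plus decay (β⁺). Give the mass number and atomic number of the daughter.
Daughter: A = 66, Z = 30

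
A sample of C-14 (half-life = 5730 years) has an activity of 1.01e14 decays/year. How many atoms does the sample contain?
N = A/λ = 8.349e17 atoms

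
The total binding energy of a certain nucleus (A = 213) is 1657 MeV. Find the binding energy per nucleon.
B.E./A = 1657/213 = 7.779 MeV/nucleon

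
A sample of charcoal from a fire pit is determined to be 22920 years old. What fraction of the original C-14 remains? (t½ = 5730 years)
N/N₀ = (1/2)^(t/t½) = 0.0625 = 6.25%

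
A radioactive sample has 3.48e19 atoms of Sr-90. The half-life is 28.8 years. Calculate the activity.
A = λN = 8.376e17 decays/year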